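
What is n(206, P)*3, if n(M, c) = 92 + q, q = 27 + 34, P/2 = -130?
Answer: 459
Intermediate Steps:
P = -260 (P = 2*(-130) = -260)
q = 61
n(M, c) = 153 (n(M, c) = 92 + 61 = 153)
n(206, P)*3 = 153*3 = 459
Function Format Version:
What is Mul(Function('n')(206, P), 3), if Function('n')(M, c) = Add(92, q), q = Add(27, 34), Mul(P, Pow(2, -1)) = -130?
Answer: 459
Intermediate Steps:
P = -260 (P = Mul(2, -130) = -260)
q = 61
Function('n')(M, c) = 153 (Function('n')(M, c) = Add(92, 61) = 153)
Mul(Function('n')(206, P), 3) = Mul(153, 3) = 459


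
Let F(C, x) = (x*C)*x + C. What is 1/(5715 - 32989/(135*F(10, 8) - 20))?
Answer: 87730/501343961 ≈ 0.00017499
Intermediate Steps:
F(C, x) = C + C*x² (F(C, x) = (C*x)*x + C = C*x² + C = C + C*x²)
1/(5715 - 32989/(135*F(10, 8) - 20)) = 1/(5715 - 32989/(135*(10*(1 + 8²)) - 20)) = 1/(5715 - 32989/(135*(10*(1 + 64)) - 20)) = 1/(5715 - 32989/(135*(10*65) - 20)) = 1/(5715 - 32989/(135*650 - 20)) = 1/(5715 - 32989/(87750 - 20)) = 1/(5715 - 32989/87730) = 1/(501343961/87730) = 87730/501343961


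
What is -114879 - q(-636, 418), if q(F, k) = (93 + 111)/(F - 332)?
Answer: -27800667/242 ≈ -1.1488e+5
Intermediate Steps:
q(F, k) = 204/(-332 + F)
-114879 - q(-636, 418) = -114879 - 204/(-332 - 636) = -114879 - 204/(-968) = -114879 - 204*(-1)/968 = -114879 - 1*(-51/242) = -114879 + 51/242 = -27800667/242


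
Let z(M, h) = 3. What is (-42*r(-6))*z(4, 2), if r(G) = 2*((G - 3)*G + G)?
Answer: -12096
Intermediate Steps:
r(G) = 2*G + 2*G*(-3 + G) (r(G) = 2*((-3 + G)*G + G) = 2*(G*(-3 + G) + G) = 2*(G + G*(-3 + G)) = 2*G + 2*G*(-3 + G))
(-42*r(-6))*z(4, 2) = -84*(-6)*(-2 - 6)*3 = -84*(-6)*(-8)*3 = -42*96*3 = -4032*3 = -12096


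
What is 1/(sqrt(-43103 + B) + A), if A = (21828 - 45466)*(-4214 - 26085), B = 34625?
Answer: 358103881/256476779174528561 - 3*I*sqrt(942)/512953558349057122 ≈ 1.3962e-9 - 1.795e-16*I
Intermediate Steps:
A = 716207762 (A = -23638*(-30299) = 716207762)
1/(sqrt(-43103 + B) + A) = 1/(sqrt(-43103 + 34625) + 716207762) = 1/(sqrt(-8478) + 716207762) = 1/(3*I*sqrt(942) + 716207762) = 1/(716207762 + 3*I*sqrt(942))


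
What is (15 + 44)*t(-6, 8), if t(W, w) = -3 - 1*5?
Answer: -472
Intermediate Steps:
t(W, w) = -8 (t(W, w) = -3 - 5 = -8)
(15 + 44)*t(-6, 8) = (15 + 44)*(-8) = 59*(-8) = -472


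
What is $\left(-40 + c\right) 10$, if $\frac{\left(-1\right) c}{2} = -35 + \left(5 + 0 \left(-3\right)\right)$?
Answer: $200$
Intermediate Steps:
$c = 60$ ($c = - 2 \left(-35 + \left(5 + 0 \left(-3\right)\right)\right) = - 2 \left(-35 + \left(5 + 0\right)\right) = - 2 \left(-35 + 5\right) = \left(-2\right) \left(-30\right) = 60$)
$\left(-40 + c\right) 10 = \left(-40 + 60\right) 10 = 20 \cdot 10 = 200$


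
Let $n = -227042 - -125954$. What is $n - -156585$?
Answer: $55497$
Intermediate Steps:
$n = -101088$ ($n = -227042 + 125954 = -101088$)
$n - -156585 = -101088 - -156585 = -101088 + 156585 = 55497$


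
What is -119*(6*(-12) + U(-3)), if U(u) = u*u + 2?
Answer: 7259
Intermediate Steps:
U(u) = 2 + u**2 (U(u) = u**2 + 2 = 2 + u**2)
-119*(6*(-12) + U(-3)) = -119*(6*(-12) + (2 + (-3)**2)) = -119*(-72 + (2 + 9)) = -119*(-72 + 11) = -119*(-61) = 7259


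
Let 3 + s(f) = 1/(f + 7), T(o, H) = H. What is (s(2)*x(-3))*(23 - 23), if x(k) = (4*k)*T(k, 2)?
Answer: 0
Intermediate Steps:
x(k) = 8*k (x(k) = (4*k)*2 = 8*k)
s(f) = -3 + 1/(7 + f) (s(f) = -3 + 1/(f + 7) = -3 + 1/(7 + f))
(s(2)*x(-3))*(23 - 23) = (((-20 - 3*2)/(7 + 2))*(8*(-3)))*(23 - 23) = (((-20 - 6)/9)*(-24))*0 = (((⅑)*(-26))*(-24))*0 = -26/9*(-24)*0 = (208/3)*0 = 0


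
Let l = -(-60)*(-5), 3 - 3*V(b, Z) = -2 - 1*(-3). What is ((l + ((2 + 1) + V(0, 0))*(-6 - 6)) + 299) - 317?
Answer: -362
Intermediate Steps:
V(b, Z) = ⅔ (V(b, Z) = 1 - (-2 - 1*(-3))/3 = 1 - (-2 + 3)/3 = 1 - ⅓*1 = 1 - ⅓ = ⅔)
l = -300 (l = -15*20 = -300)
((l + ((2 + 1) + V(0, 0))*(-6 - 6)) + 299) - 317 = ((-300 + ((2 + 1) + ⅔)*(-6 - 6)) + 299) - 317 = ((-300 + (3 + ⅔)*(-12)) + 299) - 317 = ((-300 + (11/3)*(-12)) + 299) - 317 = ((-300 - 44) + 299) - 317 = (-344 + 299) - 317 = -45 - 317 = -362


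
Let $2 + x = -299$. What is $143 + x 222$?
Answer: $-66679$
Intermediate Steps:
$x = -301$ ($x = -2 - 299 = -301$)
$143 + x 222 = 143 - 66822 = -66679$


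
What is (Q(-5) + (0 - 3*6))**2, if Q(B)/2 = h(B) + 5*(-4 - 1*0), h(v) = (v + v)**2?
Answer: 20164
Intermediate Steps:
h(v) = 4*v**2 (h(v) = (2*v)**2 = 4*v**2)
Q(B) = -40 + 8*B**2 (Q(B) = 2*(4*B**2 + 5*(-4 - 1*0)) = 2*(4*B**2 + 5*(-4 + 0)) = 2*(4*B**2 + 5*(-4)) = 2*(4*B**2 - 20) = 2*(-20 + 4*B**2) = -40 + 8*B**2)
(Q(-5) + (0 - 3*6))**2 = ((-40 + 8*(-5)**2) + (0 - 3*6))**2 = ((-40 + 8*25) + (0 - 18))**2 = ((-40 + 200) - 18)**2 = (160 - 18)**2 = 142**2 = 20164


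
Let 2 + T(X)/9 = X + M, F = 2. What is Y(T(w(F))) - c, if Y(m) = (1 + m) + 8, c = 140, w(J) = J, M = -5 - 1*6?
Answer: -230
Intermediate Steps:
M = -11 (M = -5 - 6 = -11)
T(X) = -117 + 9*X (T(X) = -18 + 9*(X - 11) = -18 + 9*(-11 + X) = -18 + (-99 + 9*X) = -117 + 9*X)
Y(m) = 9 + m
Y(T(w(F))) - c = (9 + (-117 + 9*2)) - 1*140 = (9 + (-117 + 18)) - 140 = (9 - 99) - 140 = -90 - 140 = -230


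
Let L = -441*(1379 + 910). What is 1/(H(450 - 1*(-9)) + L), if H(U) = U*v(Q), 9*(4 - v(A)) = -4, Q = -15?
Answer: -1/1007409 ≈ -9.9265e-7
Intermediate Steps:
v(A) = 40/9 (v(A) = 4 - ⅑*(-4) = 4 + 4/9 = 40/9)
L = -1009449 (L = -441*2289 = -1009449)
H(U) = 40*U/9 (H(U) = U*(40/9) = 40*U/9)
1/(H(450 - 1*(-9)) + L) = 1/(40*(450 - 1*(-9))/9 - 1009449) = 1/(40*(450 + 9)/9 - 1009449) = 1/((40/9)*459 - 1009449) = 1/(2040 - 1009449) = 1/(-1007409) = -1/1007409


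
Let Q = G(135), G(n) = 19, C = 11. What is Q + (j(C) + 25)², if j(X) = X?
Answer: 1315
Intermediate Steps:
Q = 19
Q + (j(C) + 25)² = 19 + (11 + 25)² = 19 + 36² = 19 + 1296 = 1315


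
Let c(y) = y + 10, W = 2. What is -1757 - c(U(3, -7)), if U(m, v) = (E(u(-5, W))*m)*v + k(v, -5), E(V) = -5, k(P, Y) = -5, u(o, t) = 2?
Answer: -1867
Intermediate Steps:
U(m, v) = -5 - 5*m*v (U(m, v) = (-5*m)*v - 5 = -5*m*v - 5 = -5 - 5*m*v)
c(y) = 10 + y
-1757 - c(U(3, -7)) = -1757 - (10 + (-5 - 5*3*(-7))) = -1757 - (10 + (-5 + 105)) = -1757 - (10 + 100) = -1757 - 1*110 = -1757 - 110 = -1867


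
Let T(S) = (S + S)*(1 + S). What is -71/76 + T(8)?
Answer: 10873/76 ≈ 143.07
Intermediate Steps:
T(S) = 2*S*(1 + S) (T(S) = (2*S)*(1 + S) = 2*S*(1 + S))
-71/76 + T(8) = -71/76 + 2*8*(1 + 8) = (1/76)*(-71) + 2*8*9 = -71/76 + 144 = 10873/76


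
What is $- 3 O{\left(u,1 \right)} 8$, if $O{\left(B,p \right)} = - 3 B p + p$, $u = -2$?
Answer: $-168$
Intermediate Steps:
$O{\left(B,p \right)} = p - 3 B p$ ($O{\left(B,p \right)} = - 3 B p + p = p - 3 B p$)
$- 3 O{\left(u,1 \right)} 8 = - 3 \cdot 1 \left(1 - -6\right) 8 = - 3 \cdot 1 \left(1 + 6\right) 8 = - 3 \cdot 1 \cdot 7 \cdot 8 = \left(-3\right) 7 \cdot 8 = \left(-21\right) 8 = -168$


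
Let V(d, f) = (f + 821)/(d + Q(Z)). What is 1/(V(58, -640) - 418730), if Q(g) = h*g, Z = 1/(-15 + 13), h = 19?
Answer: -97/40616448 ≈ -2.3882e-6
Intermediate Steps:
Z = -1/2 (Z = 1/(-2) = -1/2 ≈ -0.50000)
Q(g) = 19*g
V(d, f) = (821 + f)/(-19/2 + d) (V(d, f) = (f + 821)/(d + 19*(-1/2)) = (821 + f)/(d - 19/2) = (821 + f)/(-19/2 + d))
1/(V(58, -640) - 418730) = 1/(2*(821 - 640)/(-19 + 2*58) - 418730) = 1/(2*181/(-19 + 116) - 418730) = 1/(2*181/97 - 418730) = 1/(2*(1/97)*181 - 418730) = 1/(362/97 - 418730) = 1/(-40616448/97) = -97/40616448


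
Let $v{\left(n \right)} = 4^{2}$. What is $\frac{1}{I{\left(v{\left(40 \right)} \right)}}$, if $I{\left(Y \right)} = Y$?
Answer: $\frac{1}{16} \approx 0.0625$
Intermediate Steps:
$v{\left(n \right)} = 16$
$\frac{1}{I{\left(v{\left(40 \right)} \right)}} = \frac{1}{16}$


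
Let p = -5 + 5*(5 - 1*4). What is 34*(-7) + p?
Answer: -238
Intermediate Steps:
p = 0 (p = -5 + 5*(5 - 4) = -5 + 5*1 = -5 + 5 = 0)
34*(-7) + p = 34*(-7) + 0 = -238 + 0 = -238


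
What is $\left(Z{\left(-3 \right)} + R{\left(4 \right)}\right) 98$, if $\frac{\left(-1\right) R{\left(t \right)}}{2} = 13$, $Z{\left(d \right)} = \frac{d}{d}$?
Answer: $-2450$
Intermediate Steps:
$Z{\left(d \right)} = 1$
$R{\left(t \right)} = -26$ ($R{\left(t \right)} = \left(-2\right) 13 = -26$)
$\left(Z{\left(-3 \right)} + R{\left(4 \right)}\right) 98 = \left(1 - 26\right) 98 = \left(-25\right) 98 = -2450$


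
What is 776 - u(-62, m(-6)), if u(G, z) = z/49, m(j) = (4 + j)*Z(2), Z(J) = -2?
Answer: 38020/49 ≈ 775.92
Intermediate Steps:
m(j) = -8 - 2*j (m(j) = (4 + j)*(-2) = -8 - 2*j)
u(G, z) = z/49 (u(G, z) = z*(1/49) = z/49)
776 - u(-62, m(-6)) = 776 - (-8 - 2*(-6))/49 = 776 - (-8 + 12)/49 = 776 - 4/49 = 38020/49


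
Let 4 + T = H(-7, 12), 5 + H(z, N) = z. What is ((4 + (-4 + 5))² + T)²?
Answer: 81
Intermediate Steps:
H(z, N) = -5 + z
T = -16 (T = -4 + (-5 - 7) = -4 - 12 = -16)
((4 + (-4 + 5))² + T)² = ((4 + (-4 + 5))² - 16)² = ((4 + 1)² - 16)² = (5² - 16)² = (25 - 16)² = 9² = 81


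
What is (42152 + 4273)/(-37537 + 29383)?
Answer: -15475/2718 ≈ -5.6935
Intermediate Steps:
(42152 + 4273)/(-37537 + 29383) = 46425/(-8154) = 46425*(-1/8154) = -15475/2718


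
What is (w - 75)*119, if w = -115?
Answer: -22610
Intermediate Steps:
(w - 75)*119 = (-115 - 75)*119 = -190*119 = -22610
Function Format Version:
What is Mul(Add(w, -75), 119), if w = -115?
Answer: -22610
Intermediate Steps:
Mul(Add(w, -75), 119) = Mul(Add(-115, -75), 119) = Mul(-190, 119) = -22610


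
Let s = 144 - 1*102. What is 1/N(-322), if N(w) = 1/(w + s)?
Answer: -280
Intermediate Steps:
s = 42 (s = 144 - 102 = 42)
N(w) = 1/(42 + w) (N(w) = 1/(w + 42) = 1/(42 + w))
1/N(-322) = 1/(1/(42 - 322)) = 1/(1/(-280)) = 1/(-1/280) = -280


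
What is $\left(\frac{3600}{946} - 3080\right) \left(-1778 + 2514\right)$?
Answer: $- \frac{1070909440}{473} \approx -2.2641 \cdot 10^{6}$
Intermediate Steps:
$\left(\frac{3600}{946} - 3080\right) \left(-1778 + 2514\right) = \left(3600 \cdot \frac{1}{946} - 3080\right) 736 = \left(\frac{1800}{473} - 3080\right) 736 = \left(- \frac{1455040}{473}\right) 736 = - \frac{1070909440}{473}$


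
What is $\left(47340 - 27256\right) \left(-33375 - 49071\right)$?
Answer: $-1655845464$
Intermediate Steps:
$\left(47340 - 27256\right) \left(-33375 - 49071\right) = 20084 \left(-82446\right) = -1655845464$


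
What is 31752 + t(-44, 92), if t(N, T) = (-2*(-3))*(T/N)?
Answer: 349134/11 ≈ 31739.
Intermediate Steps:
t(N, T) = 6*T/N (t(N, T) = 6*(T/N) = 6*T/N)
31752 + t(-44, 92) = 31752 + 6*92/(-44) = 31752 + 6*92*(-1/44) = 31752 - 138/11 = 349134/11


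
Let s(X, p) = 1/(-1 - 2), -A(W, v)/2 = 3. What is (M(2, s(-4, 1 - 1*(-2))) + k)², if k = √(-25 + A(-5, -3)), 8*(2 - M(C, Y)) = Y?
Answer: -15455/576 + 49*I*√31/12 ≈ -26.832 + 22.735*I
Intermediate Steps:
A(W, v) = -6 (A(W, v) = -2*3 = -6)
s(X, p) = -⅓ (s(X, p) = 1/(-3) = -⅓)
M(C, Y) = 2 - Y/8
k = I*√31 (k = √(-25 - 6) = √(-31) = I*√31 ≈ 5.5678*I)
(M(2, s(-4, 1 - 1*(-2))) + k)² = ((2 - ⅛*(-⅓)) + I*√31)² = ((2 + 1/24) + I*√31)² = (49/24 + I*√31)²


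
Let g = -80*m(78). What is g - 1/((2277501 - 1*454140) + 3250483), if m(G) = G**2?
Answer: -2469541351681/5073844 ≈ -4.8672e+5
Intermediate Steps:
g = -486720 (g = -80*78**2 = -80*6084 = -486720)
g - 1/((2277501 - 1*454140) + 3250483) = -486720 - 1/((2277501 - 1*454140) + 3250483) = -486720 - 1/((2277501 - 454140) + 3250483) = -486720 - 1/(1823361 + 3250483) = -486720 - 1/5073844 = -2469541351681/5073844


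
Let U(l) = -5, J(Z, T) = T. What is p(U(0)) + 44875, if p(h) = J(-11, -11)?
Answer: 44864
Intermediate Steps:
p(h) = -11
p(U(0)) + 44875 = -11 + 44875 = 44864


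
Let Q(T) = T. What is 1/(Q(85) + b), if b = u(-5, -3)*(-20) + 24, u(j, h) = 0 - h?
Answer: 1/49 ≈ 0.020408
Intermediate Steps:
u(j, h) = -h
b = -36 (b = -1*(-3)*(-20) + 24 = 3*(-20) + 24 = -60 + 24 = -36)
1/(Q(85) + b) = 1/(85 - 36) = 1/49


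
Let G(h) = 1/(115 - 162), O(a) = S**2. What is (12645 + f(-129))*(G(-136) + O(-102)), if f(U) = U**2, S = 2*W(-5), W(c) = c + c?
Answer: 550547514/47 ≈ 1.1714e+7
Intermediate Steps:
W(c) = 2*c
S = -20 (S = 2*(2*(-5)) = 2*(-10) = -20)
O(a) = 400 (O(a) = (-20)**2 = 400)
G(h) = -1/47 (G(h) = 1/(-47) = -1/47)
(12645 + f(-129))*(G(-136) + O(-102)) = (12645 + (-129)**2)*(-1/47 + 400) = (12645 + 16641)*(18799/47) = 29286*(18799/47) = 550547514/47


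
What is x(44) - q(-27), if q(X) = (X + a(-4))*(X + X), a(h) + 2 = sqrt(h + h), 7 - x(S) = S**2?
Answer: -3495 + 108*I*sqrt(2) ≈ -3495.0 + 152.74*I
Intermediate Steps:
x(S) = 7 - S**2
a(h) = -2 + sqrt(2)*sqrt(h) (a(h) = -2 + sqrt(h + h) = -2 + sqrt(2*h) = -2 + sqrt(2)*sqrt(h))
q(X) = 2*X*(-2 + X + 2*I*sqrt(2)) (q(X) = (X + (-2 + sqrt(2)*sqrt(-4)))*(X + X) = (X + (-2 + sqrt(2)*(2*I)))*(2*X) = (X + (-2 + 2*I*sqrt(2)))*(2*X) = (-2 + X + 2*I*sqrt(2))*(2*X) = 2*X*(-2 + X + 2*I*sqrt(2)))
x(44) - q(-27) = (7 - 1*44**2) - 2*(-27)*(-2 - 27 + 2*I*sqrt(2)) = (7 - 1*1936) - 2*(-27)*(-29 + 2*I*sqrt(2)) = (7 - 1936) - (1566 - 108*I*sqrt(2)) = -1929 + (-1566 + 108*I*sqrt(2)) = -3495 + 108*I*sqrt(2)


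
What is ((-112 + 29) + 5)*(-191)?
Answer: 14898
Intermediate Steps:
((-112 + 29) + 5)*(-191) = (-83 + 5)*(-191) = -78*(-191) = 14898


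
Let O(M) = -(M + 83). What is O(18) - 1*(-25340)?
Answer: 25239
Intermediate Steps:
O(M) = -83 - M (O(M) = -(83 + M) = -83 - M)
O(18) - 1*(-25340) = (-83 - 1*18) - 1*(-25340) = (-83 - 18) + 25340 = -101 + 25340 = 25239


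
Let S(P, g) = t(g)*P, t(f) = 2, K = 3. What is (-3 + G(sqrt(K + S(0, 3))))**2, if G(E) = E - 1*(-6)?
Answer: (3 + sqrt(3))**2 ≈ 22.392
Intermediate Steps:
S(P, g) = 2*P
G(E) = 6 + E (G(E) = E + 6 = 6 + E)
(-3 + G(sqrt(K + S(0, 3))))**2 = (-3 + (6 + sqrt(3 + 2*0)))**2 = (-3 + (6 + sqrt(3 + 0)))**2 = (-3 + (6 + sqrt(3)))**2 = (3 + sqrt(3))**2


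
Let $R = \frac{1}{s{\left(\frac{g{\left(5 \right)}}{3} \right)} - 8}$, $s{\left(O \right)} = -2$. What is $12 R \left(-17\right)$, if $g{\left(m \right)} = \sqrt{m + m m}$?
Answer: $\frac{102}{5} \approx 20.4$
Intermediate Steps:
$g{\left(m \right)} = \sqrt{m + m^{2}}$
$R = - \frac{1}{10}$ ($R = \frac{1}{-2 - 8} = \frac{1}{-10} = - \frac{1}{10} \approx -0.1$)
$12 R \left(-17\right) = 12 \left(- \frac{1}{10}\right) \left(-17\right) = \left(- \frac{6}{5}\right) \left(-17\right) = \frac{102}{5}$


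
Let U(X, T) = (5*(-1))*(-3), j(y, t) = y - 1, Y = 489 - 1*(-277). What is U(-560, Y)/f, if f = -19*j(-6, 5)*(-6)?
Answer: -5/266 ≈ -0.018797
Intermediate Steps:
Y = 766 (Y = 489 + 277 = 766)
j(y, t) = -1 + y
U(X, T) = 15 (U(X, T) = -5*(-3) = 15)
f = -798 (f = -19*(-1 - 6)*(-6) = -19*(-7)*(-6) = 133*(-6) = -798)
U(-560, Y)/f = 15/(-798) = 15*(-1/798) = -5/266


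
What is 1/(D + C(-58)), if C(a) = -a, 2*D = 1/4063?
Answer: 8126/471309 ≈ 0.017241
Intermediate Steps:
D = 1/8126 (D = (½)/4063 = (½)*(1/4063) = 1/8126 ≈ 0.00012306)
1/(D + C(-58)) = 1/(1/8126 - 1*(-58)) = 1/(1/8126 + 58) = 1/(471309/8126) = 8126/471309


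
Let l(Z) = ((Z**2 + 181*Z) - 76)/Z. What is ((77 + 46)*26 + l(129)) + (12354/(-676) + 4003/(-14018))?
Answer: 12397848782/3553563 ≈ 3488.9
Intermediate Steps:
l(Z) = (-76 + Z**2 + 181*Z)/Z
((77 + 46)*26 + l(129)) + (12354/(-676) + 4003/(-14018)) = ((77 + 46)*26 + (181 + 129 - 76/129)) + (12354/(-676) + 4003/(-14018)) = (123*26 + (181 + 129 - 76*1/129)) + (12354*(-1/676) + 4003*(-1/14018)) = (3198 + (181 + 129 - 76/129)) + (-6177/338 - 4003/14018) = (3198 + 39914/129) - 21985550/1184521 = 452456/129 - 21985550/1184521 = 12397848782/3553563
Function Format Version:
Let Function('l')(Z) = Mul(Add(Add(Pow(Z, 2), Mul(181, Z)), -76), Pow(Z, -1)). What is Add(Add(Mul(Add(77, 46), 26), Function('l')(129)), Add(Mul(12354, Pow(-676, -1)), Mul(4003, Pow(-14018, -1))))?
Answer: Rational(12397848782, 3553563) ≈ 3488.9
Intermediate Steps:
Function('l')(Z) = Mul(Pow(Z, -1), Add(-76, Pow(Z, 2), Mul(181, Z))) (Function('l')(Z) = Mul(Add(-76, Pow(Z, 2), Mul(181, Z)), Pow(Z, -1)) = Mul(Pow(Z, -1), Add(-76, Pow(Z, 2), Mul(181, Z))))
Add(Add(Mul(Add(77, 46), 26), Function('l')(129)), Add(Mul(12354, Pow(-676, -1)), Mul(4003, Pow(-14018, -1)))) = Add(Add(Mul(Add(77, 46), 26), Add(181, 129, Mul(-76, Pow(129, -1)))), Add(Mul(12354, Pow(-676, -1)), Mul(4003, Pow(-14018, -1)))) = Add(Add(Mul(123, 26), Add(181, 129, Mul(-76, Rational(1, 129)))), Add(Mul(12354, Rational(-1, 676)), Mul(4003, Rational(-1, 14018)))) = Add(Add(3198, Add(181, 129, Rational(-76, 129))), Add(Rational(-6177, 338), Rational(-4003, 14018))) = Add(Add(3198, Rational(39914, 129)), Rational(-21985550, 1184521)) = Add(Rational(452456, 129), Rational(-21985550, 1184521)) = Rational(12397848782, 3553563)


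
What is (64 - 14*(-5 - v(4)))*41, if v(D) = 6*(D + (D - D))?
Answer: 19270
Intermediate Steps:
v(D) = 6*D (v(D) = 6*(D + 0) = 6*D)
(64 - 14*(-5 - v(4)))*41 = (64 - 14*(-5 - 6*4))*41 = (64 - 14*(-5 - 1*24))*41 = (64 - 14*(-5 - 24))*41 = (64 - 14*(-29))*41 = (64 + 406)*41 = 470*41 = 19270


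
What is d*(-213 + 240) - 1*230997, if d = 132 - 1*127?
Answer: -230862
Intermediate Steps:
d = 5 (d = 132 - 127 = 5)
d*(-213 + 240) - 1*230997 = 5*(-213 + 240) - 1*230997 = 5*27 - 230997 = 135 - 230997 = -230862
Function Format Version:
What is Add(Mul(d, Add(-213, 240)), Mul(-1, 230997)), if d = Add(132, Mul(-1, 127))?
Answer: -230862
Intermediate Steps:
d = 5 (d = Add(132, -127) = 5)
Add(Mul(d, Add(-213, 240)), Mul(-1, 230997)) = Add(Mul(5, Add(-213, 240)), Mul(-1, 230997)) = Add(Mul(5, 27), -230997) = Add(135, -230997) = -230862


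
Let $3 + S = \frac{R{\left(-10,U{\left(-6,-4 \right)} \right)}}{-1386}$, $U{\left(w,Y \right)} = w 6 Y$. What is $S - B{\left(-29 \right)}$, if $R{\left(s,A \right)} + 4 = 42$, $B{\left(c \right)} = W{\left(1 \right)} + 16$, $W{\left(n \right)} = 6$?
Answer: $- \frac{17344}{693} \approx -25.027$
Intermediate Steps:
$U{\left(w,Y \right)} = 6 Y w$ ($U{\left(w,Y \right)} = 6 w Y = 6 Y w$)
$B{\left(c \right)} = 22$ ($B{\left(c \right)} = 6 + 16 = 22$)
$R{\left(s,A \right)} = 38$ ($R{\left(s,A \right)} = -4 + 42 = 38$)
$S = - \frac{2098}{693}$ ($S = -3 + \frac{38}{-1386} = -3 + 38 \left(- \frac{1}{1386}\right) = -3 - \frac{19}{693} = - \frac{2098}{693} \approx -3.0274$)
$S - B{\left(-29 \right)} = - \frac{2098}{693} - 22 = - \frac{17344}{693}$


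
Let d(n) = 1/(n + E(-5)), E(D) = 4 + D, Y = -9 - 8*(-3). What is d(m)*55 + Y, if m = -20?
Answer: 260/21 ≈ 12.381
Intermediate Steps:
Y = 15 (Y = -9 + 24 = 15)
d(n) = 1/(-1 + n) (d(n) = 1/(n + (4 - 5)) = 1/(n - 1) = 1/(-1 + n))
d(m)*55 + Y = 55/(-1 - 20) + 15 = 55/(-21) + 15 = -1/21*55 + 15 = -55/21 + 15 = 260/21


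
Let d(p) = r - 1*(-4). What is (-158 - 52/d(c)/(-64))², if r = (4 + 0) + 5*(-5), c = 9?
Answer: 1848054121/73984 ≈ 24979.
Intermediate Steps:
r = -21 (r = 4 - 25 = -21)
d(p) = -17 (d(p) = -21 - 1*(-4) = -21 + 4 = -17)
(-158 - 52/d(c)/(-64))² = (-158 - 52/(-17)/(-64))² = (-158 - 52*(-1/17)*(-1/64))² = (-158 + (52/17)*(-1/64))² = (-158 - 13/272)² = (-42989/272)² = 1848054121/73984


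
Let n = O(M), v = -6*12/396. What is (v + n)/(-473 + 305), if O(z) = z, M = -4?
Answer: 23/924 ≈ 0.024892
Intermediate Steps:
v = -2/11 (v = -72*1/396 = -2/11 ≈ -0.18182)
n = -4
(v + n)/(-473 + 305) = (-2/11 - 4)/(-473 + 305) = -46/11/(-168) = -46/11*(-1/168) = 23/924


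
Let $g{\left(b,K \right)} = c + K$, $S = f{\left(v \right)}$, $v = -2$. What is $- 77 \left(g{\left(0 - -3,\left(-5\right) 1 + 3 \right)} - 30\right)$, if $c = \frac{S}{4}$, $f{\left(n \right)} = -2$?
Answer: $\frac{5005}{2} \approx 2502.5$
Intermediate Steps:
$S = -2$
$c = - \frac{1}{2}$ ($c = - \frac{2}{4} = \left(-2\right) \frac{1}{4} = - \frac{1}{2} \approx -0.5$)
$g{\left(b,K \right)} = - \frac{1}{2} + K$
$- 77 \left(g{\left(0 - -3,\left(-5\right) 1 + 3 \right)} - 30\right) = - 77 \left(\left(- \frac{1}{2} + \left(\left(-5\right) 1 + 3\right)\right) - 30\right) = - 77 \left(\left(- \frac{1}{2} + \left(-5 + 3\right)\right) - 30\right) = - 77 \left(\left(- \frac{1}{2} - 2\right) - 30\right) = - 77 \left(- \frac{5}{2} - 30\right) = \left(-77\right) \left(- \frac{65}{2}\right) = \frac{5005}{2}$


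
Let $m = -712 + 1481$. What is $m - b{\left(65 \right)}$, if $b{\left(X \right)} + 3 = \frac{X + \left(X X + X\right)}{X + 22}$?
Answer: $\frac{62809}{87} \approx 721.94$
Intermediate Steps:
$m = 769$
$b{\left(X \right)} = -3 + \frac{X^{2} + 2 X}{22 + X}$ ($b{\left(X \right)} = -3 + \frac{X + \left(X X + X\right)}{X + 22} = -3 + \frac{X + \left(X^{2} + X\right)}{22 + X} = -3 + \frac{X + \left(X + X^{2}\right)}{22 + X} = -3 + \frac{X^{2} + 2 X}{22 + X}$)
$m - b{\left(65 \right)} = 769 - \frac{-66 + 65^{2} - 65}{22 + 65} = 769 - \frac{-66 + 4225 - 65}{87} = 769 - \frac{1}{87} \cdot 4094 = 769 - \frac{4094}{87} = \frac{62809}{87}$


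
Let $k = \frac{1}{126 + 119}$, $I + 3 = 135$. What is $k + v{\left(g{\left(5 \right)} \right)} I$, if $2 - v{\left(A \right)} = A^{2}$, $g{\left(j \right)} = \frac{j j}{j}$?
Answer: $- \frac{743819}{245} \approx -3036.0$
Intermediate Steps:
$g{\left(j \right)} = j$ ($g{\left(j \right)} = \frac{j^{2}}{j} = j$)
$v{\left(A \right)} = 2 - A^{2}$
$I = 132$ ($I = -3 + 135 = 132$)
$k = \frac{1}{245} \approx 0.0040816$
$k + v{\left(g{\left(5 \right)} \right)} I = \frac{1}{245} + \left(2 - 5^{2}\right) 132 = \frac{1}{245} + \left(2 - 25\right) 132 = \frac{1}{245} - 3036 = - \frac{743819}{245}$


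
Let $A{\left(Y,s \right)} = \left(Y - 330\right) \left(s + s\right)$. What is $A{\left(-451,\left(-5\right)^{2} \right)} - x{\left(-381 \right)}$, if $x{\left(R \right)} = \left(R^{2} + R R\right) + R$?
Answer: $-328991$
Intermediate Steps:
$x{\left(R \right)} = R + 2 R^{2}$ ($x{\left(R \right)} = \left(R^{2} + R^{2}\right) + R = 2 R^{2} + R = R + 2 R^{2}$)
$A{\left(Y,s \right)} = 2 s \left(-330 + Y\right)$ ($A{\left(Y,s \right)} = \left(-330 + Y\right) 2 s = 2 s \left(-330 + Y\right)$)
$A{\left(-451,\left(-5\right)^{2} \right)} - x{\left(-381 \right)} = 2 \left(-5\right)^{2} \left(-330 - 451\right) - - 381 \left(1 + 2 \left(-381\right)\right) = 2 \cdot 25 \left(-781\right) - - 381 \left(1 - 762\right) = -39050 - \left(-381\right) \left(-761\right) = -39050 - 289941 = -328991$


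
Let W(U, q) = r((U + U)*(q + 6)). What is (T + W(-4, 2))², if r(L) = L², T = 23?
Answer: 16966161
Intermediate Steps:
W(U, q) = 4*U²*(6 + q)² (W(U, q) = ((U + U)*(q + 6))² = ((2*U)*(6 + q))² = (2*U*(6 + q))² = 4*U²*(6 + q)²)
(T + W(-4, 2))² = (23 + 4*(-4)²*(6 + 2)²)² = (23 + 4*16*8²)² = (23 + 4*16*64)² = (23 + 4096)² = 4119² = 16966161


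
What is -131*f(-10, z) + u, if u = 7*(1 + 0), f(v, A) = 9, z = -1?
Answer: -1172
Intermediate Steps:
u = 7 (u = 7*1 = 7)
-131*f(-10, z) + u = -131*9 + 7 = -1179 + 7 = -1172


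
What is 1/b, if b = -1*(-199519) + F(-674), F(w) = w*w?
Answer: 1/653795 ≈ 1.5295e-6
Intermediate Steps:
F(w) = w²
b = 653795 (b = -1*(-199519) + (-674)² = 199519 + 454276 = 653795)
1/b = 1/653795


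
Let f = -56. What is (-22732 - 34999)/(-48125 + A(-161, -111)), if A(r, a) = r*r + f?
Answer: 57731/22260 ≈ 2.5935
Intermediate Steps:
A(r, a) = -56 + r² (A(r, a) = r*r - 56 = r² - 56 = -56 + r²)
(-22732 - 34999)/(-48125 + A(-161, -111)) = (-22732 - 34999)/(-48125 + (-56 + (-161)²)) = -57731/(-48125 + (-56 + 25921)) = -57731/(-48125 + 25865) = -57731/(-22260) = -57731*(-1/22260) = 57731/22260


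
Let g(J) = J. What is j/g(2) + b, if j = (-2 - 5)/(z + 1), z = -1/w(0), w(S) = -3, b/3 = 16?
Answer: 363/8 ≈ 45.375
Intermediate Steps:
b = 48 (b = 3*16 = 48)
z = ⅓ (z = -1/(-3) = -1*(-⅓) = ⅓ ≈ 0.33333)
j = -21/4 (j = (-2 - 5)/(⅓ + 1) = -7/4/3 = -7*¾ = -21/4 ≈ -5.2500)
j/g(2) + b = -21/4/2 + 48 = (½)*(-21/4) + 48 = -21/8 + 48 = 363/8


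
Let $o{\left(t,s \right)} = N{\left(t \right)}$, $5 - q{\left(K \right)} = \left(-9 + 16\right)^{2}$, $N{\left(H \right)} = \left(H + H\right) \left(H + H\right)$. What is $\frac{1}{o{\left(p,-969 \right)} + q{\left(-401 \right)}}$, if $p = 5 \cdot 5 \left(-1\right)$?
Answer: $\frac{1}{2456} \approx 0.00040717$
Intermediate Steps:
$N{\left(H \right)} = 4 H^{2}$ ($N{\left(H \right)} = 2 H 2 H = 4 H^{2}$)
$q{\left(K \right)} = -44$ ($q{\left(K \right)} = 5 - \left(-9 + 16\right)^{2} = 5 - 7^{2} = 5 - 49 = -44$)
$p = -25$ ($p = 25 \left(-1\right) = -25$)
$o{\left(t,s \right)} = 4 t^{2}$
$\frac{1}{o{\left(p,-969 \right)} + q{\left(-401 \right)}} = \frac{1}{4 \left(-25\right)^{2} - 44} = \frac{1}{4 \cdot 625 - 44} = \frac{1}{2500 - 44} = \frac{1}{2456}$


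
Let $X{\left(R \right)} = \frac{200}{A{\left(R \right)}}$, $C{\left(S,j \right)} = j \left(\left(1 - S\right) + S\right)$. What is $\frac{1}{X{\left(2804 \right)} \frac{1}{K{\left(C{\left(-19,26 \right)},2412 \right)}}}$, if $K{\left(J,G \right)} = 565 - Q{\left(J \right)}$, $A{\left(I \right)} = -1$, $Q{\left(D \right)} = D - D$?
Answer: $- \frac{113}{40} \approx -2.825$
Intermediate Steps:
$Q{\left(D \right)} = 0$
$C{\left(S,j \right)} = j$ ($C{\left(S,j \right)} = j 1 = j$)
$X{\left(R \right)} = -200$ ($X{\left(R \right)} = \frac{200}{-1} = 200 \left(-1\right) = -200$)
$K{\left(J,G \right)} = 565$ ($K{\left(J,G \right)} = 565 - 0 = 565 + 0 = 565$)
$\frac{1}{X{\left(2804 \right)} \frac{1}{K{\left(C{\left(-19,26 \right)},2412 \right)}}} = \frac{1}{\left(-200\right) \frac{1}{565}} = \frac{1}{- \frac{40}{113}} = - \frac{113}{40}$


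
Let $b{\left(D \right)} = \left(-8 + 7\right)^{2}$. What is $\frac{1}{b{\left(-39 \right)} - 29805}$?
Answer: $- \frac{1}{29804} \approx -3.3553 \cdot 10^{-5}$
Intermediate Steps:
$b{\left(D \right)} = 1$ ($b{\left(D \right)} = \left(-1\right)^{2} = 1$)
$\frac{1}{b{\left(-39 \right)} - 29805} = \frac{1}{1 - 29805} = \frac{1}{-29804} = - \frac{1}{29804}$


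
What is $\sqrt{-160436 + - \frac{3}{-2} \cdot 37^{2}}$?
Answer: $\frac{i \sqrt{633530}}{2} \approx 397.97 i$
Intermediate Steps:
$\sqrt{-160436 + - \frac{3}{-2} \cdot 37^{2}} = \sqrt{-160436 + \left(-3\right) \left(- \frac{1}{2}\right) 1369} = \sqrt{-160436 + \frac{3}{2} \cdot 1369} = \sqrt{-160436 + \frac{4107}{2}} = \sqrt{- \frac{316765}{2}} = \frac{i \sqrt{633530}}{2}$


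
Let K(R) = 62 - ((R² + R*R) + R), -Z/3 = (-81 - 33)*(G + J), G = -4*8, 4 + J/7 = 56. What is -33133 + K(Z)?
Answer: -25784626487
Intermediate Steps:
J = 364 (J = -28 + 7*56 = -28 + 392 = 364)
G = -32
Z = 113544 (Z = -3*(-81 - 33)*(-32 + 364) = -(-342)*332 = -3*(-37848) = 113544)
K(R) = 62 - R - 2*R² (K(R) = 62 - ((R² + R²) + R) = 62 - (2*R² + R) = 62 - (R + 2*R²) = 62 + (-R - 2*R²) = 62 - R - 2*R²)
-33133 + K(Z) = -33133 + (62 - 1*113544 - 2*113544²) = -33133 + (62 - 113544 - 2*12892239936) = -33133 + (62 - 113544 - 25784479872) = -33133 - 25784593354 = -25784626487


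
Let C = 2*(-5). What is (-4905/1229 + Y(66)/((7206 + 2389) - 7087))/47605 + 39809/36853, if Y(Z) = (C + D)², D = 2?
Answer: 1460224965961772/1351900847708895 ≈ 1.0801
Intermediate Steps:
C = -10
Y(Z) = 64 (Y(Z) = (-10 + 2)² = (-8)² = 64)
(-4905/1229 + Y(66)/((7206 + 2389) - 7087))/47605 + 39809/36853 = (-4905/1229 + 64/((7206 + 2389) - 7087))/47605 + 39809/36853 = (-4905*1/1229 + 64/(9595 - 7087))*(1/47605) + 39809*(1/36853) = (-4905/1229 + 64/2508)*(1/47605) + 39809/36853 = (-4905/1229 + 64*(1/2508))*(1/47605) + 39809/36853 = (-4905/1229 + 16/627)*(1/47605) + 39809/36853 = -3055771/770583*1/47605 + 39809/36853 = -3055771/36683603715 + 39809/36853 = 1460224965961772/1351900847708895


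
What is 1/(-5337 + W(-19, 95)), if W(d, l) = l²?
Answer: 1/3688 ≈ 0.00027115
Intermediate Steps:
1/(-5337 + W(-19, 95)) = 1/(-5337 + 95²) = 1/(-5337 + 9025) = 1/3688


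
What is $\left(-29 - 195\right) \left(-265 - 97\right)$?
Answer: $81088$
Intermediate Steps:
$\left(-29 - 195\right) \left(-265 - 97\right) = \left(-29 - 195\right) \left(-362\right) = \left(-224\right) \left(-362\right) = 81088$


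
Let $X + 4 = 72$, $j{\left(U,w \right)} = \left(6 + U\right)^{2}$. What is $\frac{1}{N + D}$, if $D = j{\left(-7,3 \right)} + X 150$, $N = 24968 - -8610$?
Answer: $\frac{1}{43779} \approx 2.2842 \cdot 10^{-5}$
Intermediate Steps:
$N = 33578$ ($N = 24968 + 8610 = 33578$)
$X = 68$ ($X = -4 + 72 = 68$)
$D = 10201$ ($D = \left(6 - 7\right)^{2} + 68 \cdot 150 = \left(-1\right)^{2} + 10200 = 1 + 10200 = 10201$)
$\frac{1}{N + D} = \frac{1}{33578 + 10201} = \frac{1}{43779}$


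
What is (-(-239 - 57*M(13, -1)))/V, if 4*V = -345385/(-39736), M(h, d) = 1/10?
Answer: 194467984/1726925 ≈ 112.61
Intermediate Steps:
M(h, d) = ⅒
V = 345385/158944 (V = (-345385/(-39736))/4 = (-345385*(-1/39736))/4 = (¼)*(345385/39736) = 345385/158944 ≈ 2.1730)
(-(-239 - 57*M(13, -1)))/V = (-(-239 - 57*⅒))/(345385/158944) = -(-239 - 57/10)*(158944/345385) = -1*(-2447/10)*(158944/345385) = (2447/10)*(158944/345385) = 194467984/1726925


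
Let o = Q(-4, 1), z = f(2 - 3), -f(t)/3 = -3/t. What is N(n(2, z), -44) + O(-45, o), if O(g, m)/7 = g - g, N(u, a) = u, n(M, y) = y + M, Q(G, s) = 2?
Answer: -7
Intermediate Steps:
f(t) = 9/t (f(t) = -(-9)/t = 9/t)
z = -9 (z = 9/(2 - 3) = 9/(-1) = 9*(-1) = -9)
n(M, y) = M + y
o = 2
O(g, m) = 0 (O(g, m) = 7*(g - g) = 7*0 = 0)
N(n(2, z), -44) + O(-45, o) = (2 - 9) + 0 = -7 + 0 = -7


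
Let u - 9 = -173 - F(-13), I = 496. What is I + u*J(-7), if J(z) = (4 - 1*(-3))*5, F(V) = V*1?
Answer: -4789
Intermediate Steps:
F(V) = V
J(z) = 35 (J(z) = (4 + 3)*5 = 7*5 = 35)
u = -151 (u = 9 + (-173 - 1*(-13)) = 9 + (-173 + 13) = 9 - 160 = -151)
I + u*J(-7) = 496 - 151*35 = 496 - 5285 = -4789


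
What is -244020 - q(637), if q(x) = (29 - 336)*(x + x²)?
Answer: 124522622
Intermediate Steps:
q(x) = -307*x - 307*x² (q(x) = -307*(x + x²) = -307*x - 307*x²)
-244020 - q(637) = -244020 - (-307)*637*(1 + 637) = -244020 - (-307)*637*638 = -244020 - 1*(-124766642) = -244020 + 124766642 = 124522622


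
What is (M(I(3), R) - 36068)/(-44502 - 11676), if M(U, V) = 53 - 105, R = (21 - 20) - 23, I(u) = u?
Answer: 6020/9363 ≈ 0.64296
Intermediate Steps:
R = -22 (R = 1 - 23 = -22)
M(U, V) = -52
(M(I(3), R) - 36068)/(-44502 - 11676) = (-52 - 36068)/(-44502 - 11676) = -36120/(-56178) = -36120*(-1/56178) = 6020/9363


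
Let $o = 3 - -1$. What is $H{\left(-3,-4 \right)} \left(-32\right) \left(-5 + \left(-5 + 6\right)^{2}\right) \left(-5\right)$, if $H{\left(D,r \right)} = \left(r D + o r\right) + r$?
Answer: $5120$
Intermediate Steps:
$o = 4$ ($o = 3 + 1 = 4$)
$H{\left(D,r \right)} = 5 r + D r$ ($H{\left(D,r \right)} = \left(r D + 4 r\right) + r = \left(D r + 4 r\right) + r = \left(4 r + D r\right) + r = 5 r + D r$)
$H{\left(-3,-4 \right)} \left(-32\right) \left(-5 + \left(-5 + 6\right)^{2}\right) \left(-5\right) = - 4 \left(5 - 3\right) \left(-32\right) \left(-5 + \left(-5 + 6\right)^{2}\right) \left(-5\right) = \left(-4\right) 2 \left(-32\right) \left(-5 + 1^{2}\right) \left(-5\right) = \left(-8\right) \left(-32\right) \left(-5 + 1\right) \left(-5\right) = 256 \left(\left(-4\right) \left(-5\right)\right) = 256 \cdot 20 = 5120$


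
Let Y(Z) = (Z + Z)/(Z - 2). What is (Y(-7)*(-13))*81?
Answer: -1638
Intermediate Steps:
Y(Z) = 2*Z/(-2 + Z) (Y(Z) = (2*Z)/(-2 + Z) = 2*Z/(-2 + Z))
(Y(-7)*(-13))*81 = ((2*(-7)/(-2 - 7))*(-13))*81 = ((2*(-7)/(-9))*(-13))*81 = ((2*(-7)*(-1/9))*(-13))*81 = ((14/9)*(-13))*81 = -182/9*81 = -1638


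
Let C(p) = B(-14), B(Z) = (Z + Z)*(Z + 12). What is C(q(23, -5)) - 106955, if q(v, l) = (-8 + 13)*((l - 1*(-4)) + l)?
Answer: -106899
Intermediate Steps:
q(v, l) = 20 + 10*l (q(v, l) = 5*((l + 4) + l) = 5*((4 + l) + l) = 5*(4 + 2*l) = 20 + 10*l)
B(Z) = 2*Z*(12 + Z) (B(Z) = (2*Z)*(12 + Z) = 2*Z*(12 + Z))
C(p) = 56 (C(p) = 2*(-14)*(12 - 14) = 2*(-14)*(-2) = 56)
C(q(23, -5)) - 106955 = 56 - 106955 = -106899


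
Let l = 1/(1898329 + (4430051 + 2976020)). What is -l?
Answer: -1/9304400 ≈ -1.0748e-7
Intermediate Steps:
l = 1/9304400 (l = 1/(1898329 + 7406071) = 1/9304400 ≈ 1.0748e-7)
-l = -1*1/9304400 = -1/9304400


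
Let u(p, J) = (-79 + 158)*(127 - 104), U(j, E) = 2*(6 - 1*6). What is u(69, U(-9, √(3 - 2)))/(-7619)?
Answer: -1817/7619 ≈ -0.23848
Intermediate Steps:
U(j, E) = 0 (U(j, E) = 2*(6 - 6) = 2*0 = 0)
u(p, J) = 1817 (u(p, J) = 79*23 = 1817)
u(69, U(-9, √(3 - 2)))/(-7619) = 1817/(-7619) = 1817*(-1/7619) = -1817/7619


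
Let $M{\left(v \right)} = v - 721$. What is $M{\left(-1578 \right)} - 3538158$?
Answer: $-3540457$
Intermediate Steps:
$M{\left(v \right)} = -721 + v$
$M{\left(-1578 \right)} - 3538158 = \left(-721 - 1578\right) - 3538158 = -2299 - 3538158 = -3540457$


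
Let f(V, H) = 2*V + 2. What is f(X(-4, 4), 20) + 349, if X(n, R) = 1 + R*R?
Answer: 385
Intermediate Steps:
X(n, R) = 1 + R²
f(V, H) = 2 + 2*V
f(X(-4, 4), 20) + 349 = (2 + 2*(1 + 4²)) + 349 = (2 + 2*(1 + 16)) + 349 = (2 + 2*17) + 349 = (2 + 34) + 349 = 36 + 349 = 385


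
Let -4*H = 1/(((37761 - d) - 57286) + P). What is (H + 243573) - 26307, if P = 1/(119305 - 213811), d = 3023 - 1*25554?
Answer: 123444038381367/568170070 ≈ 2.1727e+5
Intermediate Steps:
d = -22531 (d = 3023 - 25554 = -22531)
P = -1/94506 (P = 1/(-94506) = -1/94506 ≈ -1.0581e-5)
H = -47253/568170070 (H = -1/(4*(((37761 - 1*(-22531)) - 57286) - 1/94506)) = -1/(4*(((37761 + 22531) - 57286) - 1/94506)) = -1/(4*((60292 - 57286) - 1/94506)) = -1/(4*(3006 - 1/94506)) = -1/(4*284085035/94506) = -1/4*94506/284085035 = -47253/568170070 ≈ -8.3167e-5)
(H + 243573) - 26307 = (-47253/568170070 + 243573) - 26307 = 138390888412857/568170070 - 26307 = 123444038381367/568170070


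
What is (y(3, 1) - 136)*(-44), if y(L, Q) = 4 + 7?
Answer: 5500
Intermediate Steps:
y(L, Q) = 11
(y(3, 1) - 136)*(-44) = (11 - 136)*(-44) = -125*(-44) = 5500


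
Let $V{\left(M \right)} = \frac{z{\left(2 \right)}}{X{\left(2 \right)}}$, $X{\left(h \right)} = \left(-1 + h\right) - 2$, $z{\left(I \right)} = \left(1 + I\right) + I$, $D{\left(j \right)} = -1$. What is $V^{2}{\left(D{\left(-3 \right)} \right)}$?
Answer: $25$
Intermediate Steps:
$z{\left(I \right)} = 1 + 2 I$
$X{\left(h \right)} = -3 + h$
$V{\left(M \right)} = -5$ ($V{\left(M \right)} = \frac{1 + 2 \cdot 2}{-3 + 2} = \frac{1 + 4}{-1} = 5 \left(-1\right) = -5$)
$V^{2}{\left(D{\left(-3 \right)} \right)} = \left(-5\right)^{2} = 25$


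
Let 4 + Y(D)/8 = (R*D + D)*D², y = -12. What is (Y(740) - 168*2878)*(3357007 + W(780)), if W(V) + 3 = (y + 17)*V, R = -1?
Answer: -1625118076544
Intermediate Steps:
W(V) = -3 + 5*V (W(V) = -3 + (-12 + 17)*V = -3 + 5*V)
Y(D) = -32 (Y(D) = -32 + 8*((-D + D)*D²) = -32 + 8*(0*D²) = -32 + 8*0 = -32 + 0 = -32)
(Y(740) - 168*2878)*(3357007 + W(780)) = (-32 - 168*2878)*(3357007 + (-3 + 5*780)) = (-32 - 483504)*(3357007 + (-3 + 3900)) = -483536*(3357007 + 3897) = -483536*3360904 = -1625118076544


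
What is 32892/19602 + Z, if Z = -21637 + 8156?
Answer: -44036945/3267 ≈ -13479.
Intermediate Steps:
Z = -13481
32892/19602 + Z = 32892/19602 - 13481 = 32892*(1/19602) - 13481 = 5482/3267 - 13481 = -44036945/3267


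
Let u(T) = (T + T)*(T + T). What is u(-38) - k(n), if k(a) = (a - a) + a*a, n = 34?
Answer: 4620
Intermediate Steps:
k(a) = a² (k(a) = 0 + a² = a²)
u(T) = 4*T² (u(T) = (2*T)*(2*T) = 4*T²)
u(-38) - k(n) = 4*(-38)² - 1*34² = 4*1444 - 1*1156 = 5776 - 1156 = 4620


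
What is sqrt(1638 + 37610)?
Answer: 4*sqrt(2453) ≈ 198.11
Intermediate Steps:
sqrt(1638 + 37610) = sqrt(39248) = 4*sqrt(2453)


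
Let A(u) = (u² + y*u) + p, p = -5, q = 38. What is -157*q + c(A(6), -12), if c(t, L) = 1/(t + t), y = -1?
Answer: -298299/50 ≈ -5966.0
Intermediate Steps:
A(u) = -5 + u² - u (A(u) = (u² - u) - 5 = -5 + u² - u)
c(t, L) = 1/(2*t)
-157*q + c(A(6), -12) = -157*38 + 1/(2*(-5 + 6² - 1*6)) = -5966 + 1/(2*(-5 + 36 - 6)) = -5966 + (½)/25 = -5966 + (½)*(1/25) = -5966 + 1/50 = -298299/50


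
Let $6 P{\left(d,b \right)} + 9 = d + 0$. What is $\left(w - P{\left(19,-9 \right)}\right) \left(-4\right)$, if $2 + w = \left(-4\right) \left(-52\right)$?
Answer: $- \frac{2452}{3} \approx -817.33$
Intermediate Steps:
$P{\left(d,b \right)} = - \frac{3}{2} + \frac{d}{6}$ ($P{\left(d,b \right)} = - \frac{3}{2} + \frac{d + 0}{6} = - \frac{3}{2} + \frac{d}{6}$)
$w = 206$ ($w = -2 - -208 = -2 + 208 = 206$)
$\left(w - P{\left(19,-9 \right)}\right) \left(-4\right) = \left(206 - \left(- \frac{3}{2} + \frac{1}{6} \cdot 19\right)\right) \left(-4\right) = \left(206 - \left(- \frac{3}{2} + \frac{19}{6}\right)\right) \left(-4\right) = \left(206 - \frac{5}{3}\right) \left(-4\right) = \frac{613}{3} \left(-4\right) = - \frac{2452}{3}$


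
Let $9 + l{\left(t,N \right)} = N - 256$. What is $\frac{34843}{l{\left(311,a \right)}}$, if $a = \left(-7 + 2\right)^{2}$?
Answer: $- \frac{34843}{240} \approx -145.18$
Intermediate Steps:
$a = 25$ ($a = \left(-5\right)^{2} = 25$)
$l{\left(t,N \right)} = -265 + N$ ($l{\left(t,N \right)} = -9 + \left(N - 256\right) = -9 + \left(-256 + N\right) = -265 + N$)
$\frac{34843}{l{\left(311,a \right)}} = \frac{34843}{-265 + 25} = \frac{34843}{-240} = 34843 \left(- \frac{1}{240}\right) = - \frac{34843}{240}$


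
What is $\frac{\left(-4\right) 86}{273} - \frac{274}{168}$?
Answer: $- \frac{451}{156} \approx -2.891$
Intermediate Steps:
$\frac{\left(-4\right) 86}{273} - \frac{274}{168} = \left(-344\right) \frac{1}{273} - \frac{137}{84} = - \frac{344}{273} - \frac{137}{84} = - \frac{451}{156}$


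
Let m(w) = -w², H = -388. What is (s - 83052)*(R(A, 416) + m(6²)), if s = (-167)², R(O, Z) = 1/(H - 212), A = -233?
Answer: 42894803963/600 ≈ 7.1491e+7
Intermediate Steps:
R(O, Z) = -1/600 (R(O, Z) = 1/(-388 - 212) = 1/(-600) = -1/600)
s = 27889
(s - 83052)*(R(A, 416) + m(6²)) = (27889 - 83052)*(-1/600 - (6²)²) = -55163*(-1/600 - 1*36²) = -55163*(-1/600 - 1*1296) = -55163*(-1/600 - 1296) = -55163*(-777601/600) = 42894803963/600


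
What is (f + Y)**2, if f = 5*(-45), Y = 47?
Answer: 31684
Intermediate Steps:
f = -225
(f + Y)**2 = (-225 + 47)**2 = (-178)**2 = 31684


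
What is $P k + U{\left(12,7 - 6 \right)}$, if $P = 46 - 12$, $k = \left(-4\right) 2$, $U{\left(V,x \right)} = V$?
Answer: $-260$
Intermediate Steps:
$k = -8$
$P = 34$ ($P = 46 - 12 = 34$)
$P k + U{\left(12,7 - 6 \right)} = 34 \left(-8\right) + 12 = -272 + 12 = -260$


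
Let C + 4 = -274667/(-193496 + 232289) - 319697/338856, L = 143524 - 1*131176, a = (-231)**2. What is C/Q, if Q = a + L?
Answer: -836272645/4570162054248 ≈ -0.00018299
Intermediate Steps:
a = 53361
L = 12348 (L = 143524 - 131176 = 12348)
C = -2508817935/208654616 (C = -4 + (-274667/(-193496 + 232289) - 319697/338856) = -4 + (-274667/38793 - 319697*1/338856) = -4 + (-274667*1/38793 - 45671/48408) = -4 + (-274667/38793 - 45671/48408) = -4 - 1674199471/208654616 = -2508817935/208654616 ≈ -12.024)
Q = 65709 (Q = 53361 + 12348 = 65709)
C/Q = -2508817935/208654616/65709 = -2508817935/208654616*1/65709 = -836272645/4570162054248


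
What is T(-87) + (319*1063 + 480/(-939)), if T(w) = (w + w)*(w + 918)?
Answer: 60879279/313 ≈ 1.9450e+5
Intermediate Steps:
T(w) = 2*w*(918 + w) (T(w) = (2*w)*(918 + w) = 2*w*(918 + w))
T(-87) + (319*1063 + 480/(-939)) = 2*(-87)*(918 - 87) + (319*1063 + 480/(-939)) = 2*(-87)*831 + (339097 + 480*(-1/939)) = -144594 + (339097 - 160/313) = -144594 + 106137201/313 = 60879279/313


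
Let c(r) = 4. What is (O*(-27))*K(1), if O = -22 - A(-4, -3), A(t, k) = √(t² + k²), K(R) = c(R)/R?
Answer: 2916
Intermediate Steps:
K(R) = 4/R
A(t, k) = √(k² + t²)
O = -27 (O = -22 - √((-3)² + (-4)²) = -22 - √(9 + 16) = -22 - √25 = -22 - 1*5 = -22 - 5 = -27)
(O*(-27))*K(1) = (-27*(-27))*(4/1) = 729*(4*1) = 729*4 = 2916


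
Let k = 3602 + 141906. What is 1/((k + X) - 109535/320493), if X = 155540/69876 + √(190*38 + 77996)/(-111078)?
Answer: 357388443441332359530413788827/52003551009832717830993695643025490 + 88446357051045875937*√5326/52003551009832717830993695643025490 ≈ 6.8724e-6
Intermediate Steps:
X = 38885/17469 - 2*√5326/55539 (X = 155540*(1/69876) + √(7220 + 77996)*(-1/111078) = 38885/17469 + √85216*(-1/111078) = 38885/17469 + (4*√5326)*(-1/111078) = 38885/17469 - 2*√5326/55539 ≈ 2.2233)
k = 145508
1/((k + X) - 109535/320493) = 1/((145508 + (38885/17469 - 2*√5326/55539)) - 109535/320493) = 1/((2541918137/17469 - 2*√5326/55539) - 109535*1/320493) = 1/((2541918137/17469 - 2*√5326/55539) - 109535/320493) = 1/(271555018671542/1866230739 - 2*√5326/55539)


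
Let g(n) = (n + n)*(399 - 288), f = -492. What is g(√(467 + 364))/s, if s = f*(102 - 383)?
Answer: 37*√831/23042 ≈ 0.046289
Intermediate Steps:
g(n) = 222*n (g(n) = (2*n)*111 = 222*n)
s = 138252 (s = -492*(102 - 383) = -492*(-281) = 138252)
g(√(467 + 364))/s = (222*√(467 + 364))/138252 = (222*√831)*(1/138252) = 37*√831/23042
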